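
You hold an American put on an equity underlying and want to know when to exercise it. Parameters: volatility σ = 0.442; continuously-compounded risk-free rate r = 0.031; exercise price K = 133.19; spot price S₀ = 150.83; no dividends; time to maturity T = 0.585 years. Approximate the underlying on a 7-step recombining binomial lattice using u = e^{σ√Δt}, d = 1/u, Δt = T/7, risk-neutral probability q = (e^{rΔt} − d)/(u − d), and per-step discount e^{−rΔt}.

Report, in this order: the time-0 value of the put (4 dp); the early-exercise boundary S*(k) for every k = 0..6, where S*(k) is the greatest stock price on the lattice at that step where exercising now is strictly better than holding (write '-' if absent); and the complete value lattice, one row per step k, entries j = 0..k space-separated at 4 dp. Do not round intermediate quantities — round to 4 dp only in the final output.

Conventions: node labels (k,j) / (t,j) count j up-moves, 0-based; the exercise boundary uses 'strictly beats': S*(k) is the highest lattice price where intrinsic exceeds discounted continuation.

price = 10.1912
boundary = - - - - 90.4726 102.8039 116.8160
tree:
10.1912
15.3699 4.5962
22.5010 7.6727 1.2644
31.7385 12.5441 2.3992 0.0332
42.7174 19.9319 4.5516 0.0637 0.0000
53.5696 30.3861 8.6337 0.1224 0.0000 0.0000
63.1200 42.7174 16.3740 0.2353 0.0000 0.0000 0.0000
71.5249 53.5696 30.3861 0.4521 0.0000 0.0000 0.0000 0.0000

Δt=0.08357, u=1.13630, d=0.88005, q=0.47822, disc=e^(-rΔt)=0.99741
k=7 terminal: V=max(K-S,0) → 71.5249 53.5696 30.3861 0.4521 0.0000 0.0000 0.0000 0.0000
k=6: j=0 S=70.0700 intr=63.1200 cont=62.7754 V=63.1200[EX]; j=1 S=90.4726 intr=42.7174 cont=42.3728 V=42.7174[EX]; j=2 S=116.8160 intr=16.3740 cont=16.0294 V=16.3740[EX]; j=3 S=150.8300 intr=0.0000 cont=0.2353 V=0.2353[hold]; j=4 S=194.7480 intr=0.0000 cont=0.0000 V=0.0000[hold]; j=5 S=251.4539 intr=0.0000 cont=0.0000 V=0.0000[hold]; j=6 S=324.6711 intr=0.0000 cont=0.0000 V=0.0000[hold]  S*(6)=116.8160
k=5: j=0 S=79.6204 intr=53.5696 cont=53.2250 V=53.5696[EX]; j=1 S=102.8039 intr=30.3861 cont=30.0414 V=30.3861[EX]; j=2 S=132.7379 intr=0.4521 cont=8.6337 V=8.6337[hold]; j=3 S=171.3880 intr=0.0000 cont=0.1224 V=0.1224[hold]; j=4 S=221.2920 intr=0.0000 cont=0.0000 V=0.0000[hold]; j=5 S=285.7268 intr=0.0000 cont=0.0000 V=0.0000[hold]  S*(5)=102.8039
k=4: j=0 S=90.4726 intr=42.7174 cont=42.3728 V=42.7174[EX]; j=1 S=116.8160 intr=16.3740 cont=19.9319 V=19.9319[hold]; j=2 S=150.8300 intr=0.0000 cont=4.5516 V=4.5516[hold]; j=3 S=194.7480 intr=0.0000 cont=0.0637 V=0.0637[hold]; j=4 S=251.4539 intr=0.0000 cont=0.0000 V=0.0000[hold]  S*(4)=90.4726
k=3: j=0 S=102.8039 intr=30.3861 cont=31.7385 V=31.7385[hold]; j=1 S=132.7379 intr=0.4521 cont=12.5441 V=12.5441[hold]; j=2 S=171.3880 intr=0.0000 cont=2.3992 V=2.3992[hold]; j=3 S=221.2920 intr=0.0000 cont=0.0332 V=0.0332[hold]  S*(3)=-
k=2: j=0 S=116.8160 intr=16.3740 cont=22.5010 V=22.5010[hold]; j=1 S=150.8300 intr=0.0000 cont=7.6727 V=7.6727[hold]; j=2 S=194.7480 intr=0.0000 cont=1.2644 V=1.2644[hold]  S*(2)=-
k=1: j=0 S=132.7379 intr=0.4521 cont=15.3699 V=15.3699[hold]; j=1 S=171.3880 intr=0.0000 cont=4.5962 V=4.5962[hold]  S*(1)=-
k=0: j=0 S=150.8300 intr=0.0000 cont=10.1912 V=10.1912[hold]  S*(0)=-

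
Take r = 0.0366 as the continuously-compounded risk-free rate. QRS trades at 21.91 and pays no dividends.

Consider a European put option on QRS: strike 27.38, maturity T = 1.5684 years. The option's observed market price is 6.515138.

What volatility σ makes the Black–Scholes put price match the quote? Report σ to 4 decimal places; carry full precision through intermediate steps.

At σ = 0.3606 the Black–Scholes value reproduces the quote:
σ√T = 0.3606·√1.5684 = 0.451600
d₁ = (ln(S/K) + (r+σ²/2)T) / (σ√T) = (ln(21.91/27.38) + (0.0366+0.3606²/2)·1.5684) / 0.451600 = (-0.222870 + 0.159375) / 0.451600 = -0.140600
d₂ = d₁ − σ√T = -0.140600 − 0.451600 = -0.592200
e^{−rT} = 0.944213
N(−d₁) = 0.555907,  N(−d₂) = 0.723142
V = K·e^{−rT}·N(−d₂) − S·N(−d₁) = 18.695058 − 12.179920 = 6.515138 (matching the quote); vega is positive throughout, so no other σ reproduces this price

sigma = 0.3606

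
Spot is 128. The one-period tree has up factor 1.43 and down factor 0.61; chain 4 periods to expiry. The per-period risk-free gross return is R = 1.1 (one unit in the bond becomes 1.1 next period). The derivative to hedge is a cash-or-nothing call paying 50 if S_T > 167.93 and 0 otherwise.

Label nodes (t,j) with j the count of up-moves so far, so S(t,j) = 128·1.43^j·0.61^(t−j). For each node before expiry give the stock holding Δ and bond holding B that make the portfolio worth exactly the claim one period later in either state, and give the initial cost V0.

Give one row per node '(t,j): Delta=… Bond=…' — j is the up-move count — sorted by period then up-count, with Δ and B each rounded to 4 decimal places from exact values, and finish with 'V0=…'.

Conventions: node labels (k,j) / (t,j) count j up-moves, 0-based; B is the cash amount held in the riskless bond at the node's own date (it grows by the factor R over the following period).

(0,0): Delta=0.1543 Bond=-3.6652
(1,0): Delta=0.2305 Bond=-9.9787
(1,1): Delta=0.1324 Bond=-0.0267
(2,0): Delta=0.0000 Bond=0.0000
(2,1): Delta=0.2967 Bond=-18.3689
(2,2): Delta=0.0852 Bond=12.3217
(3,0): Delta=0.0000 Bond=0.0000
(3,1): Delta=0.0000 Bond=0.0000
(3,2): Delta=0.3819 Bond=-33.8137
(3,3): Delta=0.0000 Bond=45.4545
V0=16.0846

Under the risk-neutral measure, an up-move has probability p* = (R−d)/(u−d) = 0.5976 and values discount at R = 1.1.
Expiry values: V(4,0)=0.0000, V(4,1)=0.0000, V(4,2)=0.0000, V(4,3)=50.0000, V(4,4)=50.0000
Node (3,0) S=29.0536: V=(p*·0.0000+(1−p*)·0.0000)/1.1=0.0000; Δ=(0.0000−0.0000)/(41.5466−17.7227)=0.0000; B=V−Δ·S=0.0000
Node (3,1) S=68.1092: V=(p*·0.0000+(1−p*)·0.0000)/1.1=0.0000; Δ=(0.0000−0.0000)/(97.3961−41.5466)=0.0000; B=V−Δ·S=0.0000
Node (3,2) S=159.6658: V=(p*·50.0000+(1−p*)·0.0000)/1.1=27.1619; Δ=(50.0000−0.0000)/(228.3221−97.3961)=0.3819; B=V−Δ·S=-33.8137
Node (3,3) S=374.2985: V=(p*·50.0000+(1−p*)·50.0000)/1.1=45.4545; Δ=(50.0000−50.0000)/(535.2468−228.3221)=0.0000; B=V−Δ·S=45.4545
Node (2,0) S=47.6288: V=(p*·0.0000+(1−p*)·0.0000)/1.1=0.0000; Δ=(0.0000−0.0000)/(68.1092−29.0536)=0.0000; B=V−Δ·S=0.0000
Node (2,1) S=111.6544: V=(p*·27.1619+(1−p*)·0.0000)/1.1=14.7553; Δ=(27.1619−0.0000)/(159.6658−68.1092)=0.2967; B=V−Δ·S=-18.3689
Node (2,2) S=261.7472: V=(p*·45.4545+(1−p*)·27.1619)/1.1=34.6299; Δ=(45.4545−27.1619)/(374.2985−159.6658)=0.0852; B=V−Δ·S=12.3217
Node (1,0) S=78.0800: V=(p*·14.7553+(1−p*)·0.0000)/1.1=8.0156; Δ=(14.7553−0.0000)/(111.6544−47.6288)=0.2305; B=V−Δ·S=-9.9787
Node (1,1) S=183.0400: V=(p*·34.6299+(1−p*)·14.7553)/1.1=24.2105; Δ=(34.6299−14.7553)/(261.7472−111.6544)=0.1324; B=V−Δ·S=-0.0267
Node (0,0) S=128.0000: V=(p*·24.2105+(1−p*)·8.0156)/1.1=16.0846; Δ=(24.2105−8.0156)/(183.0400−78.0800)=0.1543; B=V−Δ·S=-3.6652
Sanity check at the root: Δ(0,0)·S0 + B(0,0) reproduces V0 = 16.0846.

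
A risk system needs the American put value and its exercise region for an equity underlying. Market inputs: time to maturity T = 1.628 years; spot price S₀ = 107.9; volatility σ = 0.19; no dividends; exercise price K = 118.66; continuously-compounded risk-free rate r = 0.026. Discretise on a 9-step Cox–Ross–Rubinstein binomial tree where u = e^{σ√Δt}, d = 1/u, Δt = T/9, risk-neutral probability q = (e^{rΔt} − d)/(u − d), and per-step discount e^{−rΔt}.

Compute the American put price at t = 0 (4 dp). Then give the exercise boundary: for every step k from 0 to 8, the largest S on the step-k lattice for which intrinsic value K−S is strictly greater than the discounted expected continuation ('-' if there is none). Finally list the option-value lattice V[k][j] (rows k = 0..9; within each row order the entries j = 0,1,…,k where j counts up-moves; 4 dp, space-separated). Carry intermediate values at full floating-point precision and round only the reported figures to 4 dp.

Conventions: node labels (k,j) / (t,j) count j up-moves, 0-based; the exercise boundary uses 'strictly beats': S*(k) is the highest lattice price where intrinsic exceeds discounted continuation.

price = 14.8332
boundary = - - 91.7977 84.6714 91.7977 84.6714 91.7977 99.5237 107.9000
tree:
14.8332
20.2769 9.7182
26.8623 14.1109 5.5699
33.9886 19.8333 8.7203 2.5818
40.5616 26.8623 13.2351 4.4450 0.8081
46.6244 33.9886 19.3228 7.4839 1.5541 0.0958
52.2166 40.5616 26.8623 12.2274 2.9766 0.1960 0.0000
57.3746 46.6244 33.9886 19.1363 5.6746 0.4010 0.0000 0.0000
62.1322 52.2166 40.5616 26.8623 10.7600 0.8205 0.0000 0.0000 0.0000
66.5204 57.3746 46.6244 33.9886 19.1363 1.6787 0.0000 0.0000 0.0000 0.0000

Δt=0.18089, u=1.08416, d=0.92237, q=0.50895, disc=e^(-rΔt)=0.99531
k=9 terminal: V=max(K-S,0) → 66.5204 57.3746 46.6244 33.9886 19.1363 1.6787 0.0000 0.0000 0.0000 0.0000
k=8: j=0 S=56.5278 intr=62.1322 cont=61.5754 V=62.1322[EX]; j=1 S=66.4434 intr=52.2166 cont=51.6598 V=52.2166[EX]; j=2 S=78.0984 intr=40.5616 cont=40.0049 V=40.5616[EX]; j=3 S=91.7977 intr=26.8623 cont=26.3056 V=26.8623[EX]; j=4 S=107.9000 intr=10.7600 cont=10.2032 V=10.7600[EX]; j=5 S=126.8269 intr=0.0000 cont=0.8205 V=0.8205[hold]; j=6 S=149.0737 intr=0.0000 cont=0.0000 V=0.0000[hold]; j=7 S=175.2229 intr=0.0000 cont=0.0000 V=0.0000[hold]; j=8 S=205.9589 intr=0.0000 cont=0.0000 V=0.0000[hold]  S*(8)=107.9000
k=7: j=0 S=61.2854 intr=57.3746 cont=56.8178 V=57.3746[EX]; j=1 S=72.0356 intr=46.6244 cont=46.0677 V=46.6244[EX]; j=2 S=84.6714 intr=33.9886 cont=33.4318 V=33.9886[EX]; j=3 S=99.5237 intr=19.1363 cont=18.5795 V=19.1363[EX]; j=4 S=116.9813 intr=1.6787 cont=5.6746 V=5.6746[hold]; j=5 S=137.5011 intr=0.0000 cont=0.4010 V=0.4010[hold]; j=6 S=161.6203 intr=0.0000 cont=0.0000 V=0.0000[hold]; j=7 S=189.9703 intr=0.0000 cont=0.0000 V=0.0000[hold]  S*(7)=99.5237
k=6: j=0 S=66.4434 intr=52.2166 cont=51.6598 V=52.2166[EX]; j=1 S=78.0984 intr=40.5616 cont=40.0049 V=40.5616[EX]; j=2 S=91.7977 intr=26.8623 cont=26.3056 V=26.8623[EX]; j=3 S=107.9000 intr=10.7600 cont=12.2274 V=12.2274[hold]; j=4 S=126.8269 intr=0.0000 cont=2.9766 V=2.9766[hold]; j=5 S=149.0737 intr=0.0000 cont=0.1960 V=0.1960[hold]; j=6 S=175.2229 intr=0.0000 cont=0.0000 V=0.0000[hold]  S*(6)=91.7977
k=5: j=0 S=72.0356 intr=46.6244 cont=46.0677 V=46.6244[EX]; j=1 S=84.6714 intr=33.9886 cont=33.4318 V=33.9886[EX]; j=2 S=99.5237 intr=19.1363 cont=19.3228 V=19.3228[hold]; j=3 S=116.9813 intr=1.6787 cont=7.4839 V=7.4839[hold]; j=4 S=137.5011 intr=0.0000 cont=1.5541 V=1.5541[hold]; j=5 S=161.6203 intr=0.0000 cont=0.0958 V=0.0958[hold]  S*(5)=84.6714
k=4: j=0 S=78.0984 intr=40.5616 cont=40.0049 V=40.5616[EX]; j=1 S=91.7977 intr=26.8623 cont=26.4001 V=26.8623[EX]; j=2 S=107.9000 intr=10.7600 cont=13.2351 V=13.2351[hold]; j=3 S=126.8269 intr=0.0000 cont=4.4450 V=4.4450[hold]; j=4 S=149.0737 intr=0.0000 cont=0.8081 V=0.8081[hold]  S*(4)=91.7977
k=3: j=0 S=84.6714 intr=33.9886 cont=33.4318 V=33.9886[EX]; j=1 S=99.5237 intr=19.1363 cont=19.8333 V=19.8333[hold]; j=2 S=116.9813 intr=1.6787 cont=8.7203 V=8.7203[hold]; j=3 S=137.5011 intr=0.0000 cont=2.5818 V=2.5818[hold]  S*(3)=84.6714
k=2: j=0 S=91.7977 intr=26.8623 cont=26.6586 V=26.8623[EX]; j=1 S=107.9000 intr=10.7600 cont=14.1109 V=14.1109[hold]; j=2 S=126.8269 intr=0.0000 cont=5.5699 V=5.5699[hold]  S*(2)=91.7977
k=1: j=0 S=99.5237 intr=19.1363 cont=20.2769 V=20.2769[hold]; j=1 S=116.9813 intr=1.6787 cont=9.7182 V=9.7182[hold]  S*(1)=-
k=0: j=0 S=107.9000 intr=10.7600 cont=14.8332 V=14.8332[hold]  S*(0)=-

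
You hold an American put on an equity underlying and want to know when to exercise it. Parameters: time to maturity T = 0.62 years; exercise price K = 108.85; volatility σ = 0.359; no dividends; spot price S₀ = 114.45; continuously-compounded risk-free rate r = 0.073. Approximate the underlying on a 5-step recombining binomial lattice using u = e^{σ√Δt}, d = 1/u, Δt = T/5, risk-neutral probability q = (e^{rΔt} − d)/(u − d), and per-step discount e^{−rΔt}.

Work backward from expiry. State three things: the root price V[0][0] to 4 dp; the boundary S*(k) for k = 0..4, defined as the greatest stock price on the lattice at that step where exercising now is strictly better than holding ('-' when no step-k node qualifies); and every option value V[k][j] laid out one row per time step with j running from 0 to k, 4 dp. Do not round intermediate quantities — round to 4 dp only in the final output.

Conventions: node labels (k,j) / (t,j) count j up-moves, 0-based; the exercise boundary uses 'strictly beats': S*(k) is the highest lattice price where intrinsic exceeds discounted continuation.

Δt=0.12400  u=1.13476  d=0.88125  q=0.50431  discount=0.99099
step 5 (expiry): payoffs max(K−S,0) = 48.0218 30.5234 7.9912 0.0000 0.0000 0.0000
step 4: (k=4,j=0): S=69.0251, K−S=39.8249, hold=38.8440 ⇒ V=39.8249 exercise | (k=4,j=1): S=88.8815, K−S=19.9685, hold=18.9876 ⇒ V=19.9685 exercise | (k=4,j=2): S=114.4500, K−S=0.0000, hold=3.9255 ⇒ V=3.9255 continue | (k=4,j=3): S=147.3738, K−S=0.0000, hold=0.0000 ⇒ V=0.0000 continue | (k=4,j=4): S=189.7687, K−S=0.0000, hold=0.0000 ⇒ V=0.0000 continue  boundary S*=88.8815
step 3: (k=3,j=0): S=78.3266, K−S=30.5234, hold=29.5425 ⇒ V=30.5234 exercise | (k=3,j=1): S=100.8588, K−S=7.9912, hold=11.7709 ⇒ V=11.7709 continue | (k=3,j=2): S=129.8727, K−S=0.0000, hold=1.9283 ⇒ V=1.9283 continue | (k=3,j=3): S=167.2331, K−S=0.0000, hold=0.0000 ⇒ V=0.0000 continue  boundary S*=78.3266
step 2: (k=2,j=0): S=88.8815, K−S=19.9685, hold=20.8765 ⇒ V=20.8765 continue | (k=2,j=1): S=114.4500, K−S=0.0000, hold=6.7459 ⇒ V=6.7459 continue | (k=2,j=2): S=147.3738, K−S=0.0000, hold=0.9472 ⇒ V=0.9472 continue  boundary S*=-
step 1: (k=1,j=0): S=100.8588, K−S=7.9912, hold=13.6264 ⇒ V=13.6264 continue | (k=1,j=1): S=129.8727, K−S=0.0000, hold=3.7871 ⇒ V=3.7871 continue  boundary S*=-
step 0: (k=0,j=0): S=114.4500, K−S=0.0000, hold=8.5863 ⇒ V=8.5863 continue  boundary S*=-

price = 8.5863
boundary = - - - 78.3266 88.8815
tree:
8.5863
13.6264 3.7871
20.8765 6.7459 0.9472
30.5234 11.7709 1.9283 0.0000
39.8249 19.9685 3.9255 0.0000 0.0000
48.0218 30.5234 7.9912 0.0000 0.0000 0.0000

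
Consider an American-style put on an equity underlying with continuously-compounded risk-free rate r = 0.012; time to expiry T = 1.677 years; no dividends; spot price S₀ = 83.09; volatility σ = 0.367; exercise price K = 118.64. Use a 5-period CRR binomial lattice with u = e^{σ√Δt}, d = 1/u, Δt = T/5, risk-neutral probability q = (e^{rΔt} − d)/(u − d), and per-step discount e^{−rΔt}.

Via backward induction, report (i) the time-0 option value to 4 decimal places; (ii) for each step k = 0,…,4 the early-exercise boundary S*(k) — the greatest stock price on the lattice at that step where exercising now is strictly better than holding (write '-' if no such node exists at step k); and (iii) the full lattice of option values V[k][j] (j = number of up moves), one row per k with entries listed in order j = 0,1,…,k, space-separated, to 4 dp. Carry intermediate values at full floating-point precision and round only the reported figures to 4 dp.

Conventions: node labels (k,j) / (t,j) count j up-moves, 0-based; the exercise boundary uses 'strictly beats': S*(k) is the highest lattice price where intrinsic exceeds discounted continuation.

Δt=0.33540  u=1.23682  d=0.80853  q=0.45648  discount=0.99598
step 5 (expiry): payoffs max(K−S,0) = 89.9311 74.7233 51.4596 15.8726 0.0000 0.0000
step 4: (k=4,j=0): S=35.5077, K−S=83.1323, hold=82.6557 ⇒ V=83.1323 exercise | (k=4,j=1): S=54.3170, K−S=64.3230, hold=63.8464 ⇒ V=64.3230 exercise | (k=4,j=2): S=83.0900, K−S=35.5500, hold=35.0735 ⇒ V=35.5500 exercise | (k=4,j=3): S=127.1047, K−S=0.0000, hold=8.5925 ⇒ V=8.5925 continue | (k=4,j=4): S=194.4350, K−S=0.0000, hold=0.0000 ⇒ V=0.0000 continue  boundary S*=83.0900
step 3: (k=3,j=0): S=43.9167, K−S=74.7233, hold=74.2468 ⇒ V=74.7233 exercise | (k=3,j=1): S=67.1804, K−S=51.4596, hold=50.9831 ⇒ V=51.4596 exercise | (k=3,j=2): S=102.7674, K−S=15.8726, hold=23.1511 ⇒ V=23.1511 continue | (k=3,j=3): S=157.2056, K−S=0.0000, hold=4.6514 ⇒ V=4.6514 continue  boundary S*=67.1804
step 2: (k=2,j=0): S=54.3170, K−S=64.3230, hold=63.8464 ⇒ V=64.3230 exercise | (k=2,j=1): S=83.0900, K−S=35.5500, hold=38.3826 ⇒ V=38.3826 continue | (k=2,j=2): S=127.1047, K−S=0.0000, hold=14.6473 ⇒ V=14.6473 continue  boundary S*=54.3170
step 1: (k=1,j=0): S=67.1804, K−S=51.4596, hold=52.2709 ⇒ V=52.2709 continue | (k=1,j=1): S=102.7674, K−S=15.8726, hold=27.4372 ⇒ V=27.4372 continue  boundary S*=-
step 0: (k=0,j=0): S=83.0900, K−S=35.5500, hold=40.7704 ⇒ V=40.7704 continue  boundary S*=-

price = 40.7704
boundary = - - 54.3170 67.1804 83.0900
tree:
40.7704
52.2709 27.4372
64.3230 38.3826 14.6473
74.7233 51.4596 23.1511 4.6514
83.1323 64.3230 35.5500 8.5925 0.0000
89.9311 74.7233 51.4596 15.8726 0.0000 0.0000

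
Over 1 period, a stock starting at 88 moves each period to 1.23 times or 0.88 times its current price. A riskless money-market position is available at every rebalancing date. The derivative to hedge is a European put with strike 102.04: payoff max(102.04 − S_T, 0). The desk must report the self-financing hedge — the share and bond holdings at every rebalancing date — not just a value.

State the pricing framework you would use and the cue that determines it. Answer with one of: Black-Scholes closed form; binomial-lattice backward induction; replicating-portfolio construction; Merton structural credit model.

Key observation: the deliverable is the dynamic trading strategy on the 1-step tree (spot 88, moves 1.23 and 0.88), so the valuation must go through the node-by-node replicating-portfolio solve.

framework: replicating-portfolio construction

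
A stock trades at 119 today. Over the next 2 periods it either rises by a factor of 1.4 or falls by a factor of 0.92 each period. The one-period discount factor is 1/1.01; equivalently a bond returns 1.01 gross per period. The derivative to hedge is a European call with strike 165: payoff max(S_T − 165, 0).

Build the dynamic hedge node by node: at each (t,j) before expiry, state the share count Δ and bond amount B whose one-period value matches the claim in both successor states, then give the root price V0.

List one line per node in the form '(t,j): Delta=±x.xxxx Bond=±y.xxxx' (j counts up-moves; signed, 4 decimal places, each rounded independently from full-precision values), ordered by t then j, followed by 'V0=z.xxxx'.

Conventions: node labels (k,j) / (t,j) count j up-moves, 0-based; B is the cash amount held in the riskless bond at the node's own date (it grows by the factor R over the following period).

(0,0): Delta=0.2218 Bond=-24.0405
(1,0): Delta=0.0000 Bond=0.0000
(1,1): Delta=0.8533 Bond=-129.4983
V0=2.3518

Since d<R<u, set p* = (R−d)/(u−d) = 0.1875; price each node as the discounted p*-expectation of its children.
At maturity the claim pays: V(2,0)=0.0000, V(2,1)=0.0000, V(2,2)=68.2400
Node (1,0) S=109.4800: V=(p*·0.0000+(1−p*)·0.0000)/1.01=0.0000; Δ=(0.0000−0.0000)/(153.2720−100.7216)=0.0000; B=V−Δ·S=0.0000
Node (1,1) S=166.6000: V=(p*·68.2400+(1−p*)·0.0000)/1.01=12.6683; Δ=(68.2400−0.0000)/(233.2400−153.2720)=0.8533; B=V−Δ·S=-129.4983
Node (0,0) S=119.0000: V=(p*·12.6683+(1−p*)·0.0000)/1.01=2.3518; Δ=(12.6683−0.0000)/(166.6000−109.4800)=0.2218; B=V−Δ·S=-24.0405
Verification: the root portfolio costs Δ(0,0)·S0 + B(0,0) = 2.3518, matching V0.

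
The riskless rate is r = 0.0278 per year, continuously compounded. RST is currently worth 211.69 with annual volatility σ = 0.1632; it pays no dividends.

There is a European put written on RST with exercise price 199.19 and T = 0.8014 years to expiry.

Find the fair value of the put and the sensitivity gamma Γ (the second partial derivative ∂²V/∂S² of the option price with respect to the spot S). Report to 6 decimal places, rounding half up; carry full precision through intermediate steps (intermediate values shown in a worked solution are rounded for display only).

σ√T = 0.1632·√0.8014 = 0.146098
d₁ = (ln(S/K) + (r+σ²/2)T) / (σ√T) = (ln(211.69/199.19) + (0.0278+0.1632²/2)·0.8014) / 0.146098 = (0.060864 + 0.032951) / 0.146098 = 0.642137
d₂ = d₁ − σ√T = 0.642137 − 0.146098 = 0.496039
e^{−rT} = 0.977967
N(−d₁) = 0.260392,  N(−d₂) = 0.309933
Put price V = K·e^{−rT}·N(−d₂) − S·N(−d₁) = 60.375458 − 55.122404 = 5.253054
φ(d₁) = (1/√(2π))·e^{−d₁²/2} = 0.324617
Γ = φ(d₁) / (S·σ·√T) = 0.010496

price = 5.253054
Γ = 0.010496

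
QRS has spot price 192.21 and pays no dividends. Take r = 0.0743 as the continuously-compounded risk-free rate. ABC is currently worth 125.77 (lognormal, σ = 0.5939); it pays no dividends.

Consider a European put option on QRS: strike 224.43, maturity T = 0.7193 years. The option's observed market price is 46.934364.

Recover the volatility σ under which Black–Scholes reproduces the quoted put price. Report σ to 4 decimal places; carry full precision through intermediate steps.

sigma = 0.5263

At σ = 0.5263 the Black–Scholes value reproduces the quote:
σ√T = 0.5263·√0.7193 = 0.446363
d₁ = (ln(S/K) + (r+σ²/2)T) / (σ√T) = (ln(192.21/224.43) + (0.0743+0.5263²/2)·0.7193) / 0.446363 = (-0.154975 + 0.153064) / 0.446363 = -0.004282
d₂ = d₁ − σ√T = -0.004282 − 0.446363 = -0.450645
e^{−rT} = 0.947959
N(−d₁) = 0.501708,  N(−d₂) = 0.673877
V = K·e^{−rT}·N(−d₂) − S·N(−d₁) = 143.367702 − 96.433337 = 46.934364 (the quoted price), and the Black–Scholes price is strictly increasing in σ, so σ is unique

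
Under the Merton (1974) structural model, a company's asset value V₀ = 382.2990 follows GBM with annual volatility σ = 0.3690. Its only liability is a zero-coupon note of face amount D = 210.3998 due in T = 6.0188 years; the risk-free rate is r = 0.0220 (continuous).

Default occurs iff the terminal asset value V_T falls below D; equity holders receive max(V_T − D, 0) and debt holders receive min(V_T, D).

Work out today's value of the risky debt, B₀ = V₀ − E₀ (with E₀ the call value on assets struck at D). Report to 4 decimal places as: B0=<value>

B0=157.3938

With assets at 382.2990 and a single debt payment of 210.3998 at 6.0188 years:
d₁ = [ln(V₀/D) + (r + σ²/2)T] / (σ√T)
   = [ln(382.2990/210.3998) + (0.0220 + 0.5·0.3690²)·6.0188] / (0.3690·√6.0188)
   = [0.597193 + 0.542177] / 0.905277 = 1.258588
d₂ = d₁ − σ√T = 1.258588 − 0.905277 = 0.353311
N(d₁) = 0.895910,  N(d₂) = 0.638072,  e^(−rT) = 0.875979
E₀ = V₀·N(d₁) − D·e^(−rT)·N(d₂)
   = 382.2990·0.895910 − 210.3998·0.875979·0.638072 = 224.905242
B₀ = V₀ − E₀ = 382.2990 − 224.905242 = 157.393758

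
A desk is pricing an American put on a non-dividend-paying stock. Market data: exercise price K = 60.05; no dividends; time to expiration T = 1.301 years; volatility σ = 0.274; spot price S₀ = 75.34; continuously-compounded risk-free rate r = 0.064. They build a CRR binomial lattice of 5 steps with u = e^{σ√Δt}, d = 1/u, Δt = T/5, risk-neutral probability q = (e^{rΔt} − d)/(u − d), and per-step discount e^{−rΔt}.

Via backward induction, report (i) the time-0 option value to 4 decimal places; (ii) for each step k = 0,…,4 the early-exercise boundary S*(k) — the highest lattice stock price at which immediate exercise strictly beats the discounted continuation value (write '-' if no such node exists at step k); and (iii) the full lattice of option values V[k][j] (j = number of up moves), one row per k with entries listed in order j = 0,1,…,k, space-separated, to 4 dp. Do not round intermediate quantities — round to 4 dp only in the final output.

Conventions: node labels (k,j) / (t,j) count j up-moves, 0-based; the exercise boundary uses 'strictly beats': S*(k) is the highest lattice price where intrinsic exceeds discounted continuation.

price = 1.8475
boundary = - - - 49.5365 43.0750
tree:
1.8475
3.4014 0.5007
6.0962 1.0719 0.0000
10.5135 2.2945 0.0000 0.0000
16.9750 4.9115 0.0000 0.0000 0.0000
22.5936 10.5135 0.0000 0.0000 0.0000 0.0000

Δt=0.26020  u=1.15001  d=0.86956  q=0.52499  discount=0.98349
step 5 (expiry): payoffs max(K−S,0) = 22.5936 10.5135 0.0000 0.0000 0.0000 0.0000
step 4: (k=4,j=0): S=43.0750, K−S=16.9750, hold=15.9832 ⇒ V=16.9750 exercise | (k=4,j=1): S=56.9673, K−S=3.0827, hold=4.9115 ⇒ V=4.9115 continue | (k=4,j=2): S=75.3400, K−S=0.0000, hold=0.0000 ⇒ V=0.0000 continue | (k=4,j=3): S=99.6381, K−S=0.0000, hold=0.0000 ⇒ V=0.0000 continue | (k=4,j=4): S=131.7727, K−S=0.0000, hold=0.0000 ⇒ V=0.0000 continue  boundary S*=43.0750
step 3: (k=3,j=0): S=49.5365, K−S=10.5135, hold=10.4660 ⇒ V=10.5135 exercise | (k=3,j=1): S=65.5127, K−S=0.0000, hold=2.2945 ⇒ V=2.2945 continue | (k=3,j=2): S=86.6414, K−S=0.0000, hold=0.0000 ⇒ V=0.0000 continue | (k=3,j=3): S=114.5844, K−S=0.0000, hold=0.0000 ⇒ V=0.0000 continue  boundary S*=49.5365
step 2: (k=2,j=0): S=56.9673, K−S=3.0827, hold=6.0962 ⇒ V=6.0962 continue | (k=2,j=1): S=75.3400, K−S=0.0000, hold=1.0719 ⇒ V=1.0719 continue | (k=2,j=2): S=99.6381, K−S=0.0000, hold=0.0000 ⇒ V=0.0000 continue  boundary S*=-
step 1: (k=1,j=0): S=65.5127, K−S=0.0000, hold=3.4014 ⇒ V=3.4014 continue | (k=1,j=1): S=86.6414, K−S=0.0000, hold=0.5007 ⇒ V=0.5007 continue  boundary S*=-
step 0: (k=0,j=0): S=75.3400, K−S=0.0000, hold=1.8475 ⇒ V=1.8475 continue  boundary S*=-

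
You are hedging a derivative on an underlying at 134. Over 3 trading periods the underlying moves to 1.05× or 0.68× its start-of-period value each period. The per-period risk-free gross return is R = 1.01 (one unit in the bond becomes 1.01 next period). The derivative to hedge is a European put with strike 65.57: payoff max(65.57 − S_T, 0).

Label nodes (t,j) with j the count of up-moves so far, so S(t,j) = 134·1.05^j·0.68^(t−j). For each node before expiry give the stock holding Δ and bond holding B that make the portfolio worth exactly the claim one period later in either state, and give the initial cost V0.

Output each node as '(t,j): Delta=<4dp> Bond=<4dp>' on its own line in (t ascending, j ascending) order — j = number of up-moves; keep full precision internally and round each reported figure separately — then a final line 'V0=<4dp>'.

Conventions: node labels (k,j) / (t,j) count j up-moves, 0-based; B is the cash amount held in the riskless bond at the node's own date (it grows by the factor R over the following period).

Under the risk-neutral measure, an up-move has probability p* = (R−d)/(u−d) = 0.8919 and values discount at R = 1.01.
Terminal payoffs: V(3,0)=23.4361, V(3,1)=0.5103, V(3,2)=0.0000, V(3,3)=0.0000
Node (2,0) S=61.9616: V=(p*·0.5103+(1−p*)·23.4361)/1.01=2.9592; Δ=(0.5103−23.4361)/(65.0597−42.1339)=-1.0000; B=V−Δ·S=64.9208
Node (2,1) S=95.6760: V=(p*·0.0000+(1−p*)·0.5103)/1.01=0.0546; Δ=(0.0000−0.5103)/(100.4598−65.0597)=-0.0144; B=V−Δ·S=1.4339
Node (2,2) S=147.7350: V=(p*·0.0000+(1−p*)·0.0000)/1.01=0.0000; Δ=(0.0000−0.0000)/(155.1218−100.4598)=0.0000; B=V−Δ·S=0.0000
Node (1,0) S=91.1200: V=(p*·0.0546+(1−p*)·2.9592)/1.01=0.3650; Δ=(0.0546−2.9592)/(95.6760−61.9616)=-0.0862; B=V−Δ·S=8.2152
Node (1,1) S=140.7000: V=(p*·0.0000+(1−p*)·0.0546)/1.01=0.0058; Δ=(0.0000−0.0546)/(147.7350−95.6760)=-0.0010; B=V−Δ·S=0.1535
Node (0,0) S=134.0000: V=(p*·0.0058+(1−p*)·0.3650)/1.01=0.0442; Δ=(0.0058−0.3650)/(140.7000−91.1200)=-0.0072; B=V−Δ·S=1.0149
Verification: the root portfolio costs Δ(0,0)·S0 + B(0,0) = 0.0442, matching V0.

(0,0): Delta=-0.0072 Bond=1.0149
(1,0): Delta=-0.0862 Bond=8.2152
(1,1): Delta=-0.0010 Bond=0.1535
(2,0): Delta=-1.0000 Bond=64.9208
(2,1): Delta=-0.0144 Bond=1.4339
(2,2): Delta=0.0000 Bond=0.0000
V0=0.0442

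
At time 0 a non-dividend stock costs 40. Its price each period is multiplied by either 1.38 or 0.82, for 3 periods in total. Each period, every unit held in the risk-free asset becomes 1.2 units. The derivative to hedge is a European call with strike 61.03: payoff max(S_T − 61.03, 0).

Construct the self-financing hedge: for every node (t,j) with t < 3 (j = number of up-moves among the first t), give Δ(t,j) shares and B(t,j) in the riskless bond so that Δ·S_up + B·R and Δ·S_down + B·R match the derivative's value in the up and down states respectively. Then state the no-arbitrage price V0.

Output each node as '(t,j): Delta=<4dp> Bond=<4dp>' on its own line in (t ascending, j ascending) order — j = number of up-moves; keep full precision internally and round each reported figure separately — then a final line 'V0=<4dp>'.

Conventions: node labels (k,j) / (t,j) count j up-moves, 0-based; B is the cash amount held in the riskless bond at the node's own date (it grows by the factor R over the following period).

Risk-neutral probability p* = (R−d)/(u−d) = (1.2−0.82)/(1.38−0.82) = 0.6786.
Expiry values: V(3,0)=0.0000, V(3,1)=0.0000, V(3,2)=1.4343, V(3,3)=44.0929
(2,0): S=26.8960. Δ = (V_up−V_dn)/(S_up−S_dn) = (0.0000−0.0000)/(37.1165−22.0547) = 0.0000. V = [p*·0.0000 + (1−p*)·0.0000]/1.2 = 0.0000. B = V − Δ·S = 0.0000.
(2,1): S=45.2640. Δ = (V_up−V_dn)/(S_up−S_dn) = (1.4343−0.0000)/(62.4643−37.1165) = 0.0566. V = [p*·1.4343 + (1−p*)·0.0000]/1.2 = 0.8111. B = V − Δ·S = -1.7502.
(2,2): S=76.1760. Δ = (V_up−V_dn)/(S_up−S_dn) = (44.0929−1.4343)/(105.1229−62.4643) = 1.0000. V = [p*·44.0929 + (1−p*)·1.4343]/1.2 = 25.3177. B = V − Δ·S = -50.8583.
(1,0): S=32.8000. Δ = (V_up−V_dn)/(S_up−S_dn) = (0.8111−0.0000)/(45.2640−26.8960) = 0.0442. V = [p*·0.8111 + (1−p*)·0.0000]/1.2 = 0.4586. B = V − Δ·S = -0.9897.
(1,1): S=55.2000. Δ = (V_up−V_dn)/(S_up−S_dn) = (25.3177−0.8111)/(76.1760−45.2640) = 0.7928. V = [p*·25.3177 + (1−p*)·0.8111]/1.2 = 14.5338. B = V − Δ·S = -29.2280.
(0,0): S=40.0000. Δ = (V_up−V_dn)/(S_up−S_dn) = (14.5338−0.4586)/(55.2000−32.8000) = 0.6284. V = [p*·14.5338 + (1−p*)·0.4586]/1.2 = 8.3414. B = V − Δ·S = -16.7928.
Check: Δ(0,0)·S0 + B(0,0) = 8.3414 = V0.

(0,0): Delta=0.6284 Bond=-16.7928
(1,0): Delta=0.0442 Bond=-0.9897
(1,1): Delta=0.7928 Bond=-29.2280
(2,0): Delta=0.0000 Bond=0.0000
(2,1): Delta=0.0566 Bond=-1.7502
(2,2): Delta=1.0000 Bond=-50.8583
V0=8.3414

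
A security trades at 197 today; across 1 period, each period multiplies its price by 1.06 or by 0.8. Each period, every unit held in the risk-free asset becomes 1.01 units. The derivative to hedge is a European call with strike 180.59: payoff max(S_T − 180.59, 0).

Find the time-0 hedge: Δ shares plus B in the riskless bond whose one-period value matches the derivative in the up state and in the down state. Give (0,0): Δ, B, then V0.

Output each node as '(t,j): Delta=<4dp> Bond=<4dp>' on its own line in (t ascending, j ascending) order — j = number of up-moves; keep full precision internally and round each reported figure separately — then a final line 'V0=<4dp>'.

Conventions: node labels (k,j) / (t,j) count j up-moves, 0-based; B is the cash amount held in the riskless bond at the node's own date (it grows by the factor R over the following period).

(0,0): Delta=0.5512 Bond=-86.0015
V0=22.5754

The replicating-portfolio and risk-neutral prices coincide; use p* = (1.01−0.8)/(1.06−0.8) = 0.8077 for the latter.
Expiry values: V(1,0)=0.0000, V(1,1)=28.2300
Node (0,0) S=197.0000: V=(p*·28.2300+(1−p*)·0.0000)/1.01=22.5754; Δ=(28.2300−0.0000)/(208.8200−157.6000)=0.5512; B=V−Δ·S=-86.0015
Verification: the root portfolio costs Δ(0,0)·S0 + B(0,0) = 22.5754, matching V0.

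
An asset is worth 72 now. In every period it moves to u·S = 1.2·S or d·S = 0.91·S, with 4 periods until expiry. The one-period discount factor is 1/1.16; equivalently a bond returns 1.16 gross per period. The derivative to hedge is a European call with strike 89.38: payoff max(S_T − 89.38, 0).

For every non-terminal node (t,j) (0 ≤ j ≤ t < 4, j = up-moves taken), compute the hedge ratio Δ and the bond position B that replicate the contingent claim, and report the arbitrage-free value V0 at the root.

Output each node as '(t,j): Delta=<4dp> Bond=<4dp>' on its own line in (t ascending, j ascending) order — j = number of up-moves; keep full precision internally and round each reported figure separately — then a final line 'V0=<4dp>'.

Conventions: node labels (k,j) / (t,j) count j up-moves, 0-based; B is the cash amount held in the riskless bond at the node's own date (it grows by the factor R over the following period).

(0,0): Delta=0.9342 Bond=-44.3298
(1,0): Delta=0.6929 Bond=-35.6150
(1,1): Delta=0.9634 Bond=-53.9518
(2,0): Delta=0.0000 Bond=0.0000
(2,1): Delta=0.7770 Bond=-47.9236
(2,2): Delta=0.9861 Bond=-64.9298
(3,0): Delta=0.0000 Bond=0.0000
(3,1): Delta=0.0000 Bond=0.0000
(3,2): Delta=0.8713 Bond=-64.4860
(3,3): Delta=1.0000 Bond=-77.0517
V0=22.9306

Risk-neutral probability p* = (R−d)/(u−d) = (1.16−0.91)/(1.2−0.91) = 0.8621.
Payoffs at expiry: V(4,0)=0.0000, V(4,1)=0.0000, V(4,2)=0.0000, V(4,3)=23.8386, V(4,4)=59.9192
  t=3,j=0: stock 54.2571 → up 65.1085 (V=0.0000), down 49.3740 (V=0.0000). Price 0.0000; hedge Δ=0.0000, bond B=0.0000.
  t=3,j=1: stock 71.5478 → up 85.8574 (V=0.0000), down 65.1085 (V=0.0000). Price 0.0000; hedge Δ=0.0000, bond B=0.0000.
  t=3,j=2: stock 94.3488 → up 113.2186 (V=23.8386), down 85.8574 (V=0.0000). Price 17.7159; hedge Δ=0.8713, bond B=-64.4860.
  t=3,j=3: stock 124.4160 → up 149.2992 (V=59.9192), down 113.2186 (V=23.8386). Price 47.3643; hedge Δ=1.0000, bond B=-77.0517.
  t=2,j=0: stock 59.6232 → up 71.5478 (V=0.0000), down 54.2571 (V=0.0000). Price 0.0000; hedge Δ=0.0000, bond B=0.0000.
  t=2,j=1: stock 78.6240 → up 94.3488 (V=17.7159), down 71.5478 (V=0.0000). Price 13.1658; hedge Δ=0.7770, bond B=-47.9236.
  t=2,j=2: stock 103.6800 → up 124.4160 (V=47.3643), down 94.3488 (V=17.7159). Price 37.3059; hedge Δ=0.9861, bond B=-64.9298.
  t=1,j=0: stock 65.5200 → up 78.6240 (V=13.1658), down 59.6232 (V=0.0000). Price 9.7844; hedge Δ=0.6929, bond B=-35.6150.
  t=1,j=1: stock 86.4000 → up 103.6800 (V=37.3059), down 78.6240 (V=13.1658). Price 29.2899; hedge Δ=0.9634, bond B=-53.9518.
  t=0,j=0: stock 72.0000 → up 86.4000 (V=29.2899), down 65.5200 (V=9.7844). Price 22.9306; hedge Δ=0.9342, bond B=-44.3298.
As a check, the time-0 holding Δ(0,0)·S0 + B(0,0) comes to 22.9306 — exactly V0.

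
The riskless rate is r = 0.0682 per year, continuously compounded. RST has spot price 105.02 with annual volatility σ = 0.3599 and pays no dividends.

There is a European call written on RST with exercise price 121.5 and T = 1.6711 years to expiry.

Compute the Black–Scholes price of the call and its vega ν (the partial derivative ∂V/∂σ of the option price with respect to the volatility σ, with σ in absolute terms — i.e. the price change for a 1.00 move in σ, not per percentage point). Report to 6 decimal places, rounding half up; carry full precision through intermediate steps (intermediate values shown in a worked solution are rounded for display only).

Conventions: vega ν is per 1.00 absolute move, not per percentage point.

price = 17.978692
ν = 53.434609

σ√T = 0.3599·√1.6711 = 0.465246
d₁ = (ln(S/K) + (r+σ²/2)T) / (σ√T) = (ln(105.02/121.5) + (0.0682+0.3599²/2)·1.6711) / 0.465246 = (-0.145763 + 0.222196) / 0.465246 = 0.164284
d₂ = d₁ − σ√T = 0.164284 − 0.465246 = -0.300962
e^{−rT} = 0.892286
N(d₁) = 0.565246,  N(d₂) = 0.381722
Call price V = S·N(d₁) − K·e^{−rT}·N(d₂) = 59.362170 − 41.383479 = 17.978692
φ(d₁) = (1/√(2π))·e^{−d₁²/2} = 0.393595
ν = S·φ(d₁)·√T = 53.434609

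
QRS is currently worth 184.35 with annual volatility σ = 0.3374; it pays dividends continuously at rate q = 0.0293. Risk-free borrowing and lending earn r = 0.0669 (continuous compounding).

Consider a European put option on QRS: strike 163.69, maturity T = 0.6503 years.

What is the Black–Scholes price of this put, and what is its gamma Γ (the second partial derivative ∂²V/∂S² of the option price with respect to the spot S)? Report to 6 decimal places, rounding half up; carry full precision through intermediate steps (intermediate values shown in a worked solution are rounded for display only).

σ√T = 0.3374·√0.6503 = 0.272083
d₁ = (ln(S/K) + (r−q+σ²/2)T) / (σ√T) = (ln(184.35/163.69) + (0.0669−0.0293+0.3374²/2)·0.6503) / 0.272083 = (0.118862 + 0.061466) / 0.272083 = 0.662766
d₂ = d₁ − σ√T = 0.662766 − 0.272083 = 0.390683
e^{−rT} = 0.957428
e^{−qT} = 0.981127
N(−d₁) = 0.253740,  N(−d₂) = 0.348016
Put price V = K·e^{−rT}·N(−d₂) − S·e^{−qT}·N(−d₁) = 54.541500 − 45.894147 = 8.647353
φ(d₁) = (1/√(2π))·e^{−d₁²/2} = 0.320277
Γ = e^{−qT}·φ(d₁) / (S·σ·√T) = 0.006265

price = 8.647353
Γ = 0.006265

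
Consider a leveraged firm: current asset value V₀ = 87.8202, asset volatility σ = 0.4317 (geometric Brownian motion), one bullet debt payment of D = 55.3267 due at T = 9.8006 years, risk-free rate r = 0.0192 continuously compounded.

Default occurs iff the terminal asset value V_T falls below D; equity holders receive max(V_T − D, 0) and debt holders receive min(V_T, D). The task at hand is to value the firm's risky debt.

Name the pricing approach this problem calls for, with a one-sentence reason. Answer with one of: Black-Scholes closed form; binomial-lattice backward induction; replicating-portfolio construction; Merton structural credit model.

Key observation: the question is about default risk generated by asset-value dynamics against a debt face of 55.3267 — the structural framework prices exactly that.

framework: Merton structural credit model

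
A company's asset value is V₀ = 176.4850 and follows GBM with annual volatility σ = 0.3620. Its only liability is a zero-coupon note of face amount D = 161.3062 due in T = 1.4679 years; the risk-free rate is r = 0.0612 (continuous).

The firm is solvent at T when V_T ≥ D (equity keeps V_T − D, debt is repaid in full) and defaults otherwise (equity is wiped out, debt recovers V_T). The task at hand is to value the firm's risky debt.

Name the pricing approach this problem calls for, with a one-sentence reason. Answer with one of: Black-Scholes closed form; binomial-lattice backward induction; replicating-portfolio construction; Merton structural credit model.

framework: Merton structural credit model

Key observation: with the firm-asset dynamics (V₀ = 176.4850) and a single zero-coupon liability of face 161.3062 given, debt value, spread, and default probability all derive from the option view of the balance sheet.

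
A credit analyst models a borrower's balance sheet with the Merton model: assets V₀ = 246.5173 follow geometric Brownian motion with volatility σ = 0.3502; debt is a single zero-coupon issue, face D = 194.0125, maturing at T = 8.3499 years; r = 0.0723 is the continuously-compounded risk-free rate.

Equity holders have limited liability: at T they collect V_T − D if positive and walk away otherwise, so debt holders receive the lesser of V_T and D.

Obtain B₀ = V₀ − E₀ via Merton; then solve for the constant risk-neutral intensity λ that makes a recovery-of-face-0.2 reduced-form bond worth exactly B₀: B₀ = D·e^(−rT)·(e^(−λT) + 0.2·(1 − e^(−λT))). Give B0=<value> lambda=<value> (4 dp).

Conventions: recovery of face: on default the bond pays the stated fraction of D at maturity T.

With assets at 246.5173 and a single debt payment of 194.0125 at 8.3499 years:
d₁ = [ln(V₀/D) + (r + σ²/2)T] / (σ√T)
   = [ln(246.5173/194.0125) + (0.0723 + 0.5·0.3502²)·8.3499] / (0.3502·√8.3499)
   = [0.239510 + 1.115714] / 1.011945 = 1.339227
d₂ = d₁ − σ√T = 1.339227 − 1.011945 = 0.327282
N(d₁) = 0.909752,  N(d₂) = 0.628273,  e^(−rT) = 0.546786
E₀ = V₀·N(d₁) − D·e^(−rT)·N(d₂)
   = 246.5173·0.909752 − 194.0125·0.546786·0.628273 = 157.620244
B₀ = V₀ − E₀ = 246.5173 − 157.620244 = 88.897056
e^(−λT) = (B₀·e^(rT)/D − 0.2)/(1 − 0.2) = (88.8971·1.828869/194.0125 − 0.2)/0.8 = 0.79749149
λ = −ln(0.79749149)/8.3499 = 0.027100

B0=88.8971 lambda=0.0271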